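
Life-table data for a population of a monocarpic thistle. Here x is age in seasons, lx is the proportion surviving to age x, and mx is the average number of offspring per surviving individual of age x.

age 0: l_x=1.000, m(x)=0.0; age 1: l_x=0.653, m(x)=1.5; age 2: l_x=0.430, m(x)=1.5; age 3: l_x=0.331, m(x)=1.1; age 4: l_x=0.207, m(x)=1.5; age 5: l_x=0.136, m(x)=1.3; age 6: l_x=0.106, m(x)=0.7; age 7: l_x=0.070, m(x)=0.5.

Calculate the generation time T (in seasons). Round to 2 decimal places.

lx·mx: 0, 0.9795, 0.645, 0.3641, 0.3105, 0.1768, 0.0742, 0.035 → R0 = 2.5851
x·lx·mx: 0, 0.9795, 1.29, 1.0923, 1.242, 0.884, 0.4452, 0.245 → Σ = 6.178
T = 6.178 / 2.5851 = 2.38985… → 2.39

2.39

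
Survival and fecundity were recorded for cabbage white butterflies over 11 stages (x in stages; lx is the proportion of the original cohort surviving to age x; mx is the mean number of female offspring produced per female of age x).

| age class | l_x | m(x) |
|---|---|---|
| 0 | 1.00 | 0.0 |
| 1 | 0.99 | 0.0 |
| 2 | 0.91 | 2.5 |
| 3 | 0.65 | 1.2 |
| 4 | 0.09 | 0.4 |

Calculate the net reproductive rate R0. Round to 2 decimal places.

lx·mx by age: 0, 0, 2.275, 0.78, 0.036
R0 = Σ lx·mx = 3.091 → 3.09

3.09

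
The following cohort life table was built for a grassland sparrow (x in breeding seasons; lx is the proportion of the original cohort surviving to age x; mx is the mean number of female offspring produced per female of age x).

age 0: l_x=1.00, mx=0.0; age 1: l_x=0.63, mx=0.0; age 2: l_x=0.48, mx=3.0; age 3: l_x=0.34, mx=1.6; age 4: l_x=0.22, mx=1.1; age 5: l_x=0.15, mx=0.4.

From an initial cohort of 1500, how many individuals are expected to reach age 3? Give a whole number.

Expected survivors = N0 · l_3 = 1500 × 0.34 = 510 → 510

510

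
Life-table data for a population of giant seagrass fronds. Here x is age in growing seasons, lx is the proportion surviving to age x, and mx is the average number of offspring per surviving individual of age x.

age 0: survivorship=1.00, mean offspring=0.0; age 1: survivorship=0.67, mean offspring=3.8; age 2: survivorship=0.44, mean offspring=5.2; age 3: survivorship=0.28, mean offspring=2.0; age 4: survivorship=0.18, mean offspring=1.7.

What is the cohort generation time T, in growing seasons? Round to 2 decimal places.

lx·mx: 0, 2.546, 2.288, 0.56, 0.306 → R0 = 5.7
x·lx·mx: 0, 2.546, 4.576, 1.68, 1.224 → Σ = 10.026
T = 10.026 / 5.7 = 1.758947… → 1.76

1.76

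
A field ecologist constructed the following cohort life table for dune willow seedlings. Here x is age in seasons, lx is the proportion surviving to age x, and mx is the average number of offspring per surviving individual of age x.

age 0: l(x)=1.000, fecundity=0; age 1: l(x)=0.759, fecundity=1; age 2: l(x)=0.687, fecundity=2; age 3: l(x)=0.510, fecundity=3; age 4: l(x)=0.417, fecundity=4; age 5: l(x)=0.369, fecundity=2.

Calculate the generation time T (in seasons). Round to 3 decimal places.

lx·mx: 0, 0.759, 1.374, 1.53, 1.668, 0.738 → R0 = 6.069
x·lx·mx: 0, 0.759, 2.748, 4.59, 6.672, 3.69 → Σ = 18.459
T = 18.459 / 6.069 = 3.041522… → 3.042

3.042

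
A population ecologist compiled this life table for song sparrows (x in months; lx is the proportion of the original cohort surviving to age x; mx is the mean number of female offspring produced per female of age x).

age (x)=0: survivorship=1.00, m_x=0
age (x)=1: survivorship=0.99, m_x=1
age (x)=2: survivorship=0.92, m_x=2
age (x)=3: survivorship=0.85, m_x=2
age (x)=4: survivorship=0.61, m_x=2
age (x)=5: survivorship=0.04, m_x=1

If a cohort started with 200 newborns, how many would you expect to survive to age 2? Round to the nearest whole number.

184

Expected survivors = N0 · l_2 = 200 × 0.92 = 184 → 184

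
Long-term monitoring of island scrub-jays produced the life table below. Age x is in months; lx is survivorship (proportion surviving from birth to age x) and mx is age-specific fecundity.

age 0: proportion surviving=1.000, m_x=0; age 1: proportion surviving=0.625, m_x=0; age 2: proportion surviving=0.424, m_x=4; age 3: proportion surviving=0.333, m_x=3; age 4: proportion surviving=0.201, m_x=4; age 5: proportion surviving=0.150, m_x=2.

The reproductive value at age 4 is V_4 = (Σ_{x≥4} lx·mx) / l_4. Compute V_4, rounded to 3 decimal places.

lx·mx for x ≥ 4: 0.804, 0.3 → sum = 1.104
V_4 = 1.104 / l_4 = 1.104 / 0.201 = 5.492537… → 5.493

5.493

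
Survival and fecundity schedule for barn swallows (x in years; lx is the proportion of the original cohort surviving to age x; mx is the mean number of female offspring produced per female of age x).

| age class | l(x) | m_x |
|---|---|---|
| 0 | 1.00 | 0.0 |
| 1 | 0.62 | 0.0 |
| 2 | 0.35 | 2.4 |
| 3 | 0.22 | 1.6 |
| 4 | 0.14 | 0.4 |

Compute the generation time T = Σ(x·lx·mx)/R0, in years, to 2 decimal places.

2.37

lx·mx: 0, 0, 0.84, 0.352, 0.056 → R0 = 1.248
x·lx·mx: 0, 0, 1.68, 1.056, 0.224 → Σ = 2.96
T = 2.96 / 1.248 = 2.371795… → 2.37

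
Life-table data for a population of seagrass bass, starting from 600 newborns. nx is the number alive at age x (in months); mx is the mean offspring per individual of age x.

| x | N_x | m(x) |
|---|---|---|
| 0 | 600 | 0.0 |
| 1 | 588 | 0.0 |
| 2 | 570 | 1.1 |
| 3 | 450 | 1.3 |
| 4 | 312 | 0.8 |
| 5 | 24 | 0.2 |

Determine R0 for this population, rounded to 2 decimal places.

lx = nx/n0 = nx/600: 1, 0.98, 0.95, 0.75, 0.52, 0.04
lx·mx by age: 0, 0, 1.045, 0.975, 0.416, 0.008
R0 = Σ lx·mx = 2.444 → 2.44

2.44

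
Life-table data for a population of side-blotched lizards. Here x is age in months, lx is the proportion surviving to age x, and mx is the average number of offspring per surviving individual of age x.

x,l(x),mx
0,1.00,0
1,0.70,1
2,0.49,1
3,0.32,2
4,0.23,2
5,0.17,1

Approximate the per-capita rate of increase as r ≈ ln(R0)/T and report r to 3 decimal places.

R0 = Σ lx·mx = 0 + 0.7 + 0.49 + 0.64 + 0.46 + 0.17 = 2.46
Σ x·lx·mx = 6.29; T = 6.29/2.46 = 2.55691…
r ≈ ln(R0)/T = ln(2.46)/2.55691… = 0.35205… → 0.352

0.352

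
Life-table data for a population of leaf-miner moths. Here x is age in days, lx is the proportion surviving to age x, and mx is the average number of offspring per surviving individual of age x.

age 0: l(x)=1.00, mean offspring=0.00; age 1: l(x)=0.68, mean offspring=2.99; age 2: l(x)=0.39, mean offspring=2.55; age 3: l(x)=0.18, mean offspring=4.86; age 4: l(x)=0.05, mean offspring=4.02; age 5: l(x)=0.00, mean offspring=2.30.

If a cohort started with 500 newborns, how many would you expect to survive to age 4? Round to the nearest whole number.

25

Expected survivors = N0 · l_4 = 500 × 0.05 = 25 → 25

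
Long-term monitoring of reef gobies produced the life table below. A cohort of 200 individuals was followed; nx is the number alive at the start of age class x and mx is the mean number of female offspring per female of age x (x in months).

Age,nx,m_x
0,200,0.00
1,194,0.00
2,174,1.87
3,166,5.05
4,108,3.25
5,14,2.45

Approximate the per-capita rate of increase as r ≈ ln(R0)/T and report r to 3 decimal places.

lx = nx/n0 = nx/200: 1, 0.97, 0.87, 0.83, 0.54, 0.07
R0 = Σ lx·mx = 0 + 0 + 1.6269 + 4.1915 + 1.755 + 0.1715 = 7.7449
Σ x·lx·mx = 23.7058; T = 23.7058/7.7449 = 3.06083…
r ≈ ln(R0)/T = ln(7.7449)/3.06083… = 0.66878… → 0.669

0.669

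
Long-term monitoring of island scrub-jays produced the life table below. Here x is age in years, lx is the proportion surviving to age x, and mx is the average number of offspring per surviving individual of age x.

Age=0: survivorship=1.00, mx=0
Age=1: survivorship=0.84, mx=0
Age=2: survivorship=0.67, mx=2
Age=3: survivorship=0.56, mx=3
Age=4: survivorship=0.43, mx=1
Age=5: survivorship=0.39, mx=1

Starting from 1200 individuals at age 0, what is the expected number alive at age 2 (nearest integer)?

804

Expected survivors = N0 · l_2 = 1200 × 0.67 = 804 → 804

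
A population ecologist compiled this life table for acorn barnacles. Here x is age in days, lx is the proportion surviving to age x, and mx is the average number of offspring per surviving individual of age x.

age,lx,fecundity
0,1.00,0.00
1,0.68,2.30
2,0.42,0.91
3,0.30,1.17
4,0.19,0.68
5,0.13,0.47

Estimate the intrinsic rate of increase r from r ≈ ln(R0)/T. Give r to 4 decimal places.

0.5392

R0 = Σ lx·mx = 0 + 1.564 + 0.3822 + 0.351 + 0.1292 + 0.0611 = 2.4875
Σ x·lx·mx = 4.2037; T = 4.2037/2.4875 = 1.68993…
r ≈ ln(R0)/T = ln(2.4875)/1.68993… = 0.53924… → 0.5392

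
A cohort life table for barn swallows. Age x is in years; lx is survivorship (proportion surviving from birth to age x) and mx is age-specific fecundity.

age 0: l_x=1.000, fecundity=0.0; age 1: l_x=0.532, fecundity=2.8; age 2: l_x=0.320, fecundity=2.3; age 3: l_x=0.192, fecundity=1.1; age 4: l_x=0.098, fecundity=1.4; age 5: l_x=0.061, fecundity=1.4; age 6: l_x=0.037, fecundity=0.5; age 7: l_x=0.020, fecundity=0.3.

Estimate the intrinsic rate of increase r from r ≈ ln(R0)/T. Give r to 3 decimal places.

0.561

R0 = Σ lx·mx = 0 + 1.4896 + 0.736 + 0.2112 + 0.1372 + 0.0854 + 0.0185 + 0.006 = 2.6839
Σ x·lx·mx = 4.724; T = 4.724/2.6839 = 1.76013…
r ≈ ln(R0)/T = ln(2.6839)/1.76013… = 0.56091… → 0.561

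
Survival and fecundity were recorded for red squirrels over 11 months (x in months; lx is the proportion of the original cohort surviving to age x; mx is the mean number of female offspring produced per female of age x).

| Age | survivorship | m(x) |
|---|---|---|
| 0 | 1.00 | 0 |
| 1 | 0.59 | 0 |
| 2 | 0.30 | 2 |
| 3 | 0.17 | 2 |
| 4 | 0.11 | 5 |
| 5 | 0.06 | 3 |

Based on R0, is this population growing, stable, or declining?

R0 = Σ lx·mx = 0 + 0 + 0.6 + 0.34 + 0.55 + 0.18 = 1.67
R0 > 1, so the population is growing.

growing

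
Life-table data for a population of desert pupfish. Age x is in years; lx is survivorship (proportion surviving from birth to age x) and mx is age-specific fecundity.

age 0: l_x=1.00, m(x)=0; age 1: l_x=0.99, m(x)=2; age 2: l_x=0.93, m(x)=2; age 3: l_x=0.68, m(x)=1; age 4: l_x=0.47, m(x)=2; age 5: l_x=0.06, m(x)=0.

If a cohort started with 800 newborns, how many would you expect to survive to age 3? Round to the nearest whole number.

Expected survivors = N0 · l_3 = 800 × 0.68 = 544 → 544

544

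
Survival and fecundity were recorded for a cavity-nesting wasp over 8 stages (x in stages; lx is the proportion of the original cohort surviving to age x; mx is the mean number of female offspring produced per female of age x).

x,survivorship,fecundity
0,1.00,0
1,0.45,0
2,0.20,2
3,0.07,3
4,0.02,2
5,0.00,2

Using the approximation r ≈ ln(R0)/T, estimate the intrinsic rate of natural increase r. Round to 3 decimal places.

R0 = Σ lx·mx = 0 + 0 + 0.4 + 0.21 + 0.04 + 0 = 0.65
Σ x·lx·mx = 1.59; T = 1.59/0.65 = 2.44615…
r ≈ ln(R0)/T = ln(0.65)/2.44615… = -0.17611… → -0.176

-0.176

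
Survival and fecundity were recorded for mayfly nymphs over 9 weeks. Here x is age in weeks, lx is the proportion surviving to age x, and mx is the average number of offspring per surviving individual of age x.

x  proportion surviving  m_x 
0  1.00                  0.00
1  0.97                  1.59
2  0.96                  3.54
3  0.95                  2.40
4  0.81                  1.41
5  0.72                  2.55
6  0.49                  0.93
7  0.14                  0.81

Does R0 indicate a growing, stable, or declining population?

growing

R0 = Σ lx·mx = 0 + 1.5423 + 3.3984 + 2.28 + 1.1421 + 1.836 + 0.4557 + 0.1134 = 10.7679
R0 > 1, so the population is growing.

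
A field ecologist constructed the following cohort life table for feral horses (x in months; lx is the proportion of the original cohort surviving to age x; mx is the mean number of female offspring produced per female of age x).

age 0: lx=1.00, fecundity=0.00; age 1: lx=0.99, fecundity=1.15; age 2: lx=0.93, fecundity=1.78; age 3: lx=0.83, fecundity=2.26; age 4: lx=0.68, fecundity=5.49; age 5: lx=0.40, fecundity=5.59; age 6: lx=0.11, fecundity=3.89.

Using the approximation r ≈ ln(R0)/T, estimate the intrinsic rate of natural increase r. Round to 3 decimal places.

R0 = Σ lx·mx = 0 + 1.1385 + 1.6554 + 1.8758 + 3.7332 + 2.236 + 0.4279 = 11.0668
Σ x·lx·mx = 38.7569; T = 38.7569/11.0668 = 3.50209…
r ≈ ln(R0)/T = ln(11.0668)/3.50209… = 0.68643… → 0.686

0.686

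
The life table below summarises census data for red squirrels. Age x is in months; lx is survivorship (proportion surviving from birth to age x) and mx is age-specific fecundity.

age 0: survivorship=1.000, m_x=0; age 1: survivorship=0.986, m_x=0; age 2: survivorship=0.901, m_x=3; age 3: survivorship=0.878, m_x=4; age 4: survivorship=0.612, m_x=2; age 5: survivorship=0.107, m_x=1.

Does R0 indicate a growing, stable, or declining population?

R0 = Σ lx·mx = 0 + 0 + 2.703 + 3.512 + 1.224 + 0.107 = 7.546
R0 > 1, so the population is growing.

growing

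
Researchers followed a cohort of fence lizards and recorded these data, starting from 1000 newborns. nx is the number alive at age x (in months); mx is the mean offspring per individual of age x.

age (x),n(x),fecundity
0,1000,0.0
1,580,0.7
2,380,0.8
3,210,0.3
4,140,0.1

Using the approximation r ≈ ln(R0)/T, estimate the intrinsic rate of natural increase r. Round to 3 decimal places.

lx = nx/n0 = nx/1000: 1, 0.58, 0.38, 0.21, 0.14
R0 = Σ lx·mx = 0 + 0.406 + 0.304 + 0.063 + 0.014 = 0.787
Σ x·lx·mx = 1.259; T = 1.259/0.787 = 1.59975…
r ≈ ln(R0)/T = ln(0.787)/1.59975… = -0.14973… → -0.150

-0.150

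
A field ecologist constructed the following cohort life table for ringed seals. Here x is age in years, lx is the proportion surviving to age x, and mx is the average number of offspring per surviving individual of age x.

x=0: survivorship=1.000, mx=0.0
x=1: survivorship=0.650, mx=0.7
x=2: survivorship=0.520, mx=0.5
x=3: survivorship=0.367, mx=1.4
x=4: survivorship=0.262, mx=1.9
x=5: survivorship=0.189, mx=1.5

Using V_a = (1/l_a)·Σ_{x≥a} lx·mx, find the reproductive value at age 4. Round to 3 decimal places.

2.982

lx·mx for x ≥ 4: 0.4978, 0.2835 → sum = 0.7813
V_4 = 0.7813 / l_4 = 0.7813 / 0.262 = 2.982061… → 2.982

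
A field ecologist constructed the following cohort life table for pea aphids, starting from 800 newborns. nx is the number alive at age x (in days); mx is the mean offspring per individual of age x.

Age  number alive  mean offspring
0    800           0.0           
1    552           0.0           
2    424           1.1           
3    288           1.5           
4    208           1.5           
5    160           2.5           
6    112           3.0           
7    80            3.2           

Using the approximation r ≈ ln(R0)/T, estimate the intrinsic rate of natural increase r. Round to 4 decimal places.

0.2402

lx = nx/n0 = nx/800: 1, 0.69, 0.53, 0.36, 0.26, 0.2, 0.14, 0.1
R0 = Σ lx·mx = 0 + 0 + 0.583 + 0.54 + 0.39 + 0.5 + 0.42 + 0.32 = 2.753
Σ x·lx·mx = 11.606; T = 11.606/2.753 = 4.21576…
r ≈ ln(R0)/T = ln(2.753)/4.21576… = 0.240215… → 0.2402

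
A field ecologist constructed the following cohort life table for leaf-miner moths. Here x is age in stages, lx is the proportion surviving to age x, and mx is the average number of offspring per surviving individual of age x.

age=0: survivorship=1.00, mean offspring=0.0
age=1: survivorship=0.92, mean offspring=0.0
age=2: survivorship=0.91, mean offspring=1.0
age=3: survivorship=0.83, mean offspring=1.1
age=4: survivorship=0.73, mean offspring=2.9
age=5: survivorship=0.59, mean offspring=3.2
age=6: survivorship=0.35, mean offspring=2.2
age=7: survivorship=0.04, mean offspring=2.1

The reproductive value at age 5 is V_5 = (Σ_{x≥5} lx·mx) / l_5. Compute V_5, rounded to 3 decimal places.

lx·mx for x ≥ 5: 1.888, 0.77, 0.084 → sum = 2.742
V_5 = 2.742 / l_5 = 2.742 / 0.59 = 4.647458… → 4.647

4.647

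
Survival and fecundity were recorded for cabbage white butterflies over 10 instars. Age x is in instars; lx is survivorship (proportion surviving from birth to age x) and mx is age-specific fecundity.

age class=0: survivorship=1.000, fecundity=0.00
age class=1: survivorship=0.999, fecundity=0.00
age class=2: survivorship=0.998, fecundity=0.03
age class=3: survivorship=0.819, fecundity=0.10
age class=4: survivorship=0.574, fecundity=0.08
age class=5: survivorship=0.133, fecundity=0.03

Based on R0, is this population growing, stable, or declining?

declining

R0 = Σ lx·mx = 0 + 0 + 0.02994 + 0.0819 + 0.04592 + 0.00399 = 0.16175
R0 < 1, so the population is declining.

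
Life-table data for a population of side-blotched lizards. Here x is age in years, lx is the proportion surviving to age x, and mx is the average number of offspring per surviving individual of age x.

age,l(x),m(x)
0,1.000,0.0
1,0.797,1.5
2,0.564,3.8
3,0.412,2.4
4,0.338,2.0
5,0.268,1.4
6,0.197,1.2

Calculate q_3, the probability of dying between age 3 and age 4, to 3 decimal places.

q_3 = (l_3 − l_4) / l_3 = (0.412 − 0.338) / 0.412
     = 0.074 / 0.412 = 0.179612… → 0.180

0.180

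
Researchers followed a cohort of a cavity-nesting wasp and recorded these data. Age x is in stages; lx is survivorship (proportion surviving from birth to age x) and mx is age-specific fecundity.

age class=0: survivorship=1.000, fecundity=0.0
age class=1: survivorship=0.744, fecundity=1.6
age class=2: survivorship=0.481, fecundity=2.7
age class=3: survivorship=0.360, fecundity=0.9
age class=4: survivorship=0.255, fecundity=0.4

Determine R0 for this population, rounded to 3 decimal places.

2.915

lx·mx by age: 0, 1.1904, 1.2987, 0.324, 0.102
R0 = Σ lx·mx = 2.9151 → 2.915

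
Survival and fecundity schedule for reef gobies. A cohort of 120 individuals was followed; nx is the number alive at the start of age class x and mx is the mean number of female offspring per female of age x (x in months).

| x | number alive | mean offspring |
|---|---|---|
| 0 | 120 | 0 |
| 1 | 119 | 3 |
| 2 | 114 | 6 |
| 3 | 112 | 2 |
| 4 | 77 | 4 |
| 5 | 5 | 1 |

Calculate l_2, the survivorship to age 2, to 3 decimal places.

l_2 = n_2/n_0 = 114/120 = 0.95 → 0.950

0.950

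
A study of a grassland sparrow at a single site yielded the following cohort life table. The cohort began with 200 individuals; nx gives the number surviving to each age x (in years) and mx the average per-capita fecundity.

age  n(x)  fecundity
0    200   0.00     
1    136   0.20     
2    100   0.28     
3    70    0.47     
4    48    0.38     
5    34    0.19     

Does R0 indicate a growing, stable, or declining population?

lx = nx/n0 = nx/200: 1, 0.68, 0.5, 0.35, 0.24, 0.17
R0 = Σ lx·mx = 0 + 0.136 + 0.14 + 0.1645 + 0.0912 + 0.0323 = 0.564
R0 < 1, so the population is declining.

declining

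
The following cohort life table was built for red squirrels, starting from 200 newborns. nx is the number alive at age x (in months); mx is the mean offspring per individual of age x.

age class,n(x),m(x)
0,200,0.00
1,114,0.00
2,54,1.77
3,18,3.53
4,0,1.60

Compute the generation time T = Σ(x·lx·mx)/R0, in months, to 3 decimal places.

2.399

lx = nx/n0 = nx/200: 1, 0.57, 0.27, 0.09, 0
lx·mx: 0, 0, 0.4779, 0.3177, 0 → R0 = 0.7956
x·lx·mx: 0, 0, 0.9558, 0.9531, 0 → Σ = 1.9089
T = 1.9089 / 0.7956 = 2.399321… → 2.399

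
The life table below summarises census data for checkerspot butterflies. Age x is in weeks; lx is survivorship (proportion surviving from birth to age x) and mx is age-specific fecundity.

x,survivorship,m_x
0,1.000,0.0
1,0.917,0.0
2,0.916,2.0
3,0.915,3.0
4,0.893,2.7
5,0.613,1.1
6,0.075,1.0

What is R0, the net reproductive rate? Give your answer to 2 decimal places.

lx·mx by age: 0, 0, 1.832, 2.745, 2.4111, 0.6743, 0.075
R0 = Σ lx·mx = 7.7374 → 7.74

7.74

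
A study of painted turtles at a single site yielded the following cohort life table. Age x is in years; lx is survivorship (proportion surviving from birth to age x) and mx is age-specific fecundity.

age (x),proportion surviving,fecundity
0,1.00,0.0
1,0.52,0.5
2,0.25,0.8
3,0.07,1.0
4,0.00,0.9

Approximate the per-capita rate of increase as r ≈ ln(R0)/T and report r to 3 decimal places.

-0.387

R0 = Σ lx·mx = 0 + 0.26 + 0.2 + 0.07 + 0 = 0.53
Σ x·lx·mx = 0.87; T = 0.87/0.53 = 1.64151…
r ≈ ln(R0)/T = ln(0.53)/1.64151… = -0.38676… → -0.387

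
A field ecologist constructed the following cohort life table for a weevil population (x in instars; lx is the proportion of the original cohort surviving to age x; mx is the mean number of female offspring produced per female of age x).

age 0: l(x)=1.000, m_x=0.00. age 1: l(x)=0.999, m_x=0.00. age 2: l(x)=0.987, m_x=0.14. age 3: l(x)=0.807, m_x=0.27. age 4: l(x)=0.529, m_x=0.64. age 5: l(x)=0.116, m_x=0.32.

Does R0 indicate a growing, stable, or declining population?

R0 = Σ lx·mx = 0 + 0 + 0.13818 + 0.21789 + 0.33856 + 0.03712 = 0.73175
R0 < 1, so the population is declining.

declining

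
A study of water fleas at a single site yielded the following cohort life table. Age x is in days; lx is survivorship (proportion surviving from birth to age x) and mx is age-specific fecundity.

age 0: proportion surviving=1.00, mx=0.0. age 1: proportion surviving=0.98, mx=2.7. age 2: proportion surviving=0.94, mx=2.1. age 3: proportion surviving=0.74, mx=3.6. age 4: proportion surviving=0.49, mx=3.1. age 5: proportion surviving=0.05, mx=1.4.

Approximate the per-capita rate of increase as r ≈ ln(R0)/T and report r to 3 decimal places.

0.922

R0 = Σ lx·mx = 0 + 2.646 + 1.974 + 2.664 + 1.519 + 0.07 = 8.873
Σ x·lx·mx = 21.012; T = 21.012/8.873 = 2.36808…
r ≈ ln(R0)/T = ln(8.873)/2.36808… = 0.92185… → 0.922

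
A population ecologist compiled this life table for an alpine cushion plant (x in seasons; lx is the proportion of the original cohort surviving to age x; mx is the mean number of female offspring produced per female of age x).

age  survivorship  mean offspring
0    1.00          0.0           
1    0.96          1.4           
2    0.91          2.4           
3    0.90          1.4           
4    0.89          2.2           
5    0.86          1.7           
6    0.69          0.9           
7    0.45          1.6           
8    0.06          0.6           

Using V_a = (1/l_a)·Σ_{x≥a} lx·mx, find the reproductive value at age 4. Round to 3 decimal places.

5.390

lx·mx for x ≥ 4: 1.958, 1.462, 0.621, 0.72, 0.036 → sum = 4.797
V_4 = 4.797 / l_4 = 4.797 / 0.89 = 5.389888… → 5.390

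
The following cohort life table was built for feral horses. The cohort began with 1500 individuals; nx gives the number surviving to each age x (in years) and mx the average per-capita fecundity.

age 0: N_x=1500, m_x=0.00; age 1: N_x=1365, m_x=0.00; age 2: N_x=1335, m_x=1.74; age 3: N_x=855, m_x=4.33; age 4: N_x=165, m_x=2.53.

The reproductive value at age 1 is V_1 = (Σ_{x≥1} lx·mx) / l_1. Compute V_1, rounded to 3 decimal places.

4.720

lx = nx/n0 = nx/1500: 1, 0.91, 0.89, 0.57, 0.11
lx·mx for x ≥ 1: 0, 1.5486, 2.4681, 0.2783 → sum = 4.295
V_1 = 4.295 / l_1 = 4.295 / 0.91 = 4.71978… → 4.720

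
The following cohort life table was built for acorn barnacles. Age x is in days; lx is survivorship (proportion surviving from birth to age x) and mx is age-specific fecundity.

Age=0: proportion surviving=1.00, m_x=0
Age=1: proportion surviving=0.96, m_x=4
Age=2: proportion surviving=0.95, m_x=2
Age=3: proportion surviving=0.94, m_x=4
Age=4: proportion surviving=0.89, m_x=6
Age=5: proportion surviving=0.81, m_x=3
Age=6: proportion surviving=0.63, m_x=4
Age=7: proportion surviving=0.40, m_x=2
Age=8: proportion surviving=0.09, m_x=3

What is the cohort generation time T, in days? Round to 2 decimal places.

3.61

lx·mx: 0, 3.84, 1.9, 3.76, 5.34, 2.43, 2.52, 0.8, 0.27 → R0 = 20.86
x·lx·mx: 0, 3.84, 3.8, 11.28, 21.36, 12.15, 15.12, 5.6, 2.16 → Σ = 75.31
T = 75.31 / 20.86 = 3.610259… → 3.61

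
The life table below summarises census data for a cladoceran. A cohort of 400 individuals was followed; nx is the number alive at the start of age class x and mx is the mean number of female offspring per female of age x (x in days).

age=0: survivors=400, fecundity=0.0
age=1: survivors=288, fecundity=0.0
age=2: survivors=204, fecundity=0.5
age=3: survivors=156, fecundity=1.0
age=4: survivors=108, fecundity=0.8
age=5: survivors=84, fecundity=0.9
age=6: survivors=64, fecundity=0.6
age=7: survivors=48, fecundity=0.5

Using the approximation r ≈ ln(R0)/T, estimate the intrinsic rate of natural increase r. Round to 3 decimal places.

0.050

lx = nx/n0 = nx/400: 1, 0.72, 0.51, 0.39, 0.27, 0.21, 0.16, 0.12
R0 = Σ lx·mx = 0 + 0 + 0.255 + 0.39 + 0.216 + 0.189 + 0.096 + 0.06 = 1.206
Σ x·lx·mx = 4.485; T = 4.485/1.206 = 3.71891…
r ≈ ln(R0)/T = ln(1.206)/3.71891… = 0.05037… → 0.050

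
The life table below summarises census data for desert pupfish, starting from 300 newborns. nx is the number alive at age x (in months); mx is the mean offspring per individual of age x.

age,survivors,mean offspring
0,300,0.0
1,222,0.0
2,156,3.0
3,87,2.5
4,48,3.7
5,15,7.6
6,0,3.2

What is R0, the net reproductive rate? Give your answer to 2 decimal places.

3.26

lx = nx/n0 = nx/300: 1, 0.74, 0.52, 0.29, 0.16, 0.05, 0
lx·mx by age: 0, 0, 1.56, 0.725, 0.592, 0.38, 0
R0 = Σ lx·mx = 3.257 → 3.26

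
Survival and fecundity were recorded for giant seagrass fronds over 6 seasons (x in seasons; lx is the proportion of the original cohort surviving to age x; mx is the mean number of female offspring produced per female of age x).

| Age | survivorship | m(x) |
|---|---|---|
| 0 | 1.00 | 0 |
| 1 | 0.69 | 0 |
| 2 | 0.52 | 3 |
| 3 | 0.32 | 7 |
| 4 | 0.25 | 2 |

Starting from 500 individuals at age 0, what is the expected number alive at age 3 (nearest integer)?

160

Expected survivors = N0 · l_3 = 500 × 0.32 = 160 → 160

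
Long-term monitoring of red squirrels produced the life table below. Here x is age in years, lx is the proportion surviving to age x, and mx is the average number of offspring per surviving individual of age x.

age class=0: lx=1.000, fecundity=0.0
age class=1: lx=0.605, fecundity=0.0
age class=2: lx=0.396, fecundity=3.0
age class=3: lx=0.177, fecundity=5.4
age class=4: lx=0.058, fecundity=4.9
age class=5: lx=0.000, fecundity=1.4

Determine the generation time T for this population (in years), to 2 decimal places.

lx·mx: 0, 0, 1.188, 0.9558, 0.2842, 0 → R0 = 2.428
x·lx·mx: 0, 0, 2.376, 2.8674, 1.1368, 0 → Σ = 6.3802
T = 6.3802 / 2.428 = 2.627759… → 2.63

2.63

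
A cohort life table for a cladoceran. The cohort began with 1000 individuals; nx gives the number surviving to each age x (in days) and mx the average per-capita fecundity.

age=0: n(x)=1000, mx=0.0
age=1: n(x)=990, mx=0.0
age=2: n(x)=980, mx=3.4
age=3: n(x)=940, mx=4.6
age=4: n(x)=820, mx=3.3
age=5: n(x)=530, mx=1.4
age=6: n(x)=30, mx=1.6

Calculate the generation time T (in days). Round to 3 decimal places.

3.090

lx = nx/n0 = nx/1000: 1, 0.99, 0.98, 0.94, 0.82, 0.53, 0.03
lx·mx: 0, 0, 3.332, 4.324, 2.706, 0.742, 0.048 → R0 = 11.152
x·lx·mx: 0, 0, 6.664, 12.972, 10.824, 3.71, 0.288 → Σ = 34.458
T = 34.458 / 11.152 = 3.089849… → 3.090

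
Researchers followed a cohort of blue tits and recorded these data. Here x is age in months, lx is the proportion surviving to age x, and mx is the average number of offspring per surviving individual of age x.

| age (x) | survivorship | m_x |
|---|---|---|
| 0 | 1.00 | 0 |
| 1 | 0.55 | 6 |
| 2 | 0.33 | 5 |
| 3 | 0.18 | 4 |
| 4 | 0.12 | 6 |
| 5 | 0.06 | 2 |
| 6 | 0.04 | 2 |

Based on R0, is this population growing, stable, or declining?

growing

R0 = Σ lx·mx = 0 + 3.3 + 1.65 + 0.72 + 0.72 + 0.12 + 0.08 = 6.59
R0 > 1, so the population is growing.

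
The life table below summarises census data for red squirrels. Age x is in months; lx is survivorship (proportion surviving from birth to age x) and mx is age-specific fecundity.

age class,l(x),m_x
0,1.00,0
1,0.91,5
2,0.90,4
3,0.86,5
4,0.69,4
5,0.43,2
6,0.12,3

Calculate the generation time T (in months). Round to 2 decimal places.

2.57

lx·mx: 0, 4.55, 3.6, 4.3, 2.76, 0.86, 0.36 → R0 = 16.43
x·lx·mx: 0, 4.55, 7.2, 12.9, 11.04, 4.3, 2.16 → Σ = 42.15
T = 42.15 / 16.43 = 2.565429… → 2.57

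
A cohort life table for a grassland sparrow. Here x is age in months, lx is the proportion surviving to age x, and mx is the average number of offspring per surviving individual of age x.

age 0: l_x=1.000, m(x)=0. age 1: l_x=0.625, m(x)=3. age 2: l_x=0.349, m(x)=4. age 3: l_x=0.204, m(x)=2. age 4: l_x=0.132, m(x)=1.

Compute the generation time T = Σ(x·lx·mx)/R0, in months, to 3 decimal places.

1.684

lx·mx: 0, 1.875, 1.396, 0.408, 0.132 → R0 = 3.811
x·lx·mx: 0, 1.875, 2.792, 1.224, 0.528 → Σ = 6.419
T = 6.419 / 3.811 = 1.684335… → 1.684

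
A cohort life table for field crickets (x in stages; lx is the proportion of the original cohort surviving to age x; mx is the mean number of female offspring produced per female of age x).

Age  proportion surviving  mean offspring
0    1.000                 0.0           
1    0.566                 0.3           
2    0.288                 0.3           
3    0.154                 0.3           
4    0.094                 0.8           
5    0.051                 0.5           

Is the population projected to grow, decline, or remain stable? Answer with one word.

R0 = Σ lx·mx = 0 + 0.1698 + 0.0864 + 0.0462 + 0.0752 + 0.0255 = 0.4031
R0 < 1, so the population is declining.

declining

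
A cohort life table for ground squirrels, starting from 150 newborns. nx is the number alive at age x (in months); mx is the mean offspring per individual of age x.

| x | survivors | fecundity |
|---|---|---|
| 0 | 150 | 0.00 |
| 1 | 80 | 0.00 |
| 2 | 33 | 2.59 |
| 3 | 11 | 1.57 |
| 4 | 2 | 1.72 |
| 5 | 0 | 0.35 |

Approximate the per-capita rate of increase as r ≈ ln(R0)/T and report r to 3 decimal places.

-0.155

lx = nx/n0 = nx/150: 1, 0.53333…, 0.22, 0.07333…, 0.01333…, 0
R0 = Σ lx·mx = 0 + 0 + 0.5698 + 0.11513… + 0.02293… + 0 = 0.707867…
Σ x·lx·mx = 1.576733…; T = 1.576733…/0.707867… = 2.22744…
r ≈ ln(R0)/T = ln(0.707867…)/2.22744… = -0.15511… → -0.155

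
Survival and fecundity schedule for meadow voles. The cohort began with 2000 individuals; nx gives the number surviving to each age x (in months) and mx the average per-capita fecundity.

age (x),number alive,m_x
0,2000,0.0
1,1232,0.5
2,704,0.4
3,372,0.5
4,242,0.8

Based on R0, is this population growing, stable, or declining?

declining

lx = nx/n0 = nx/2000: 1, 0.616, 0.352, 0.186, 0.121
R0 = Σ lx·mx = 0 + 0.308 + 0.1408 + 0.093 + 0.0968 = 0.6386
R0 < 1, so the population is declining.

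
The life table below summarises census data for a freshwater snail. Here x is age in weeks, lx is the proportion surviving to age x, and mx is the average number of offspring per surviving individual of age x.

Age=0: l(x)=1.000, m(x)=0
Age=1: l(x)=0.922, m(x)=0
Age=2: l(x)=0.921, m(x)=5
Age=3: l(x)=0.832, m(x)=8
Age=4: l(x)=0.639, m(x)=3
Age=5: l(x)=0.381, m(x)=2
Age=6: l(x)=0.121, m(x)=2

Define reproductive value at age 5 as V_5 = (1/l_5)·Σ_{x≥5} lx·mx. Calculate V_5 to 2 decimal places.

2.64

lx·mx for x ≥ 5: 0.762, 0.242 → sum = 1.004
V_5 = 1.004 / l_5 = 1.004 / 0.381 = 2.635171… → 2.64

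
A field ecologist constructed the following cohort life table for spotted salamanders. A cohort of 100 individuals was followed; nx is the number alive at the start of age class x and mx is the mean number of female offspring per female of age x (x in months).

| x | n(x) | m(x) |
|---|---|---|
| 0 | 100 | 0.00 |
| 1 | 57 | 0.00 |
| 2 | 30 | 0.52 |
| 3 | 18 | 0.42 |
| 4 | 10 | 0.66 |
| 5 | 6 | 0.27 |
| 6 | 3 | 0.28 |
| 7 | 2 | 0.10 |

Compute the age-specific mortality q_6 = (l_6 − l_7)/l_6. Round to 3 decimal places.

0.333

lx = nx/n0 = nx/100: 1, 0.57, 0.3, 0.18, 0.1, 0.06, 0.03, 0.02
q_6 = (l_6 − l_7) / l_6 = (0.03 − 0.02) / 0.03
     = 0.01 / 0.03 = 0.333333… → 0.333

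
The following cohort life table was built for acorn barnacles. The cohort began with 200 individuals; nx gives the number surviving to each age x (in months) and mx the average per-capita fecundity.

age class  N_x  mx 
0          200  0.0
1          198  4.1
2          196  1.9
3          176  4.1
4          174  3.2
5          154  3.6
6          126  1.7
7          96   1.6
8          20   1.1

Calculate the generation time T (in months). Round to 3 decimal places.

3.304

lx = nx/n0 = nx/200: 1, 0.99, 0.98, 0.88, 0.87, 0.77, 0.63, 0.48, 0.1
lx·mx: 0, 4.059, 1.862, 3.608, 2.784, 2.772, 1.071, 0.768, 0.11 → R0 = 17.034
x·lx·mx: 0, 4.059, 3.724, 10.824, 11.136, 13.86, 6.426, 5.376, 0.88 → Σ = 56.285
T = 56.285 / 17.034 = 3.304274… → 3.304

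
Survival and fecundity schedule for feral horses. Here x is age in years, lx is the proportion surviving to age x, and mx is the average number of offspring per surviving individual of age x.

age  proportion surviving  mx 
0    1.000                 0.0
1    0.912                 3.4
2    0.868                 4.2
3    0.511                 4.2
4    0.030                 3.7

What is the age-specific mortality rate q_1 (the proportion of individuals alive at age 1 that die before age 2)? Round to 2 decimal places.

0.05

q_1 = (l_1 − l_2) / l_1 = (0.912 − 0.868) / 0.912
     = 0.044 / 0.912 = 0.048246… → 0.05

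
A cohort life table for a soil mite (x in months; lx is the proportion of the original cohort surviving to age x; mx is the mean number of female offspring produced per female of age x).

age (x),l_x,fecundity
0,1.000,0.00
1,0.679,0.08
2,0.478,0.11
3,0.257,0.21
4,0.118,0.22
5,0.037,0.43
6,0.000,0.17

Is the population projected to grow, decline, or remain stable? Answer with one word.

declining

R0 = Σ lx·mx = 0 + 0.05432 + 0.05258 + 0.05397 + 0.02596 + 0.01591 + 0 = 0.20274
R0 < 1, so the population is declining.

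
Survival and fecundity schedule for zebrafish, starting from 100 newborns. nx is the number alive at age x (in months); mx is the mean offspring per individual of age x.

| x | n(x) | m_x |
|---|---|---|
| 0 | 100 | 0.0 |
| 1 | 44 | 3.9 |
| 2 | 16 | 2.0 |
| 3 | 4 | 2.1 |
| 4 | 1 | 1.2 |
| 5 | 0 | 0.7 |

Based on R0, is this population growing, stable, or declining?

growing

lx = nx/n0 = nx/100: 1, 0.44, 0.16, 0.04, 0.01, 0
R0 = Σ lx·mx = 0 + 1.716 + 0.32 + 0.084 + 0.012 + 0 = 2.132
R0 > 1, so the population is growing.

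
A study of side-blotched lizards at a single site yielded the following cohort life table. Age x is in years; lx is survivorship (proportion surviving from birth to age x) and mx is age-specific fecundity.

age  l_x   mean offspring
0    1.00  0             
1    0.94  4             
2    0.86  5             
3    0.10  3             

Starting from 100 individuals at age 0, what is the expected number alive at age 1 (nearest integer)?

94

Expected survivors = N0 · l_1 = 100 × 0.94 = 94 → 94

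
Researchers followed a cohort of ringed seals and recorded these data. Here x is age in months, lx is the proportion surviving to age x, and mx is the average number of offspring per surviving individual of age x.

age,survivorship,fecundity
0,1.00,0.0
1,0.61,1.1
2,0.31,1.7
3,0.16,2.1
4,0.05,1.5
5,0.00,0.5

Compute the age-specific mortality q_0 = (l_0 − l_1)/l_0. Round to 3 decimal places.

q_0 = (l_0 − l_1) / l_0 = (1 − 0.61) / 1
     = 0.39 / 1 = 0.39 → 0.390

0.390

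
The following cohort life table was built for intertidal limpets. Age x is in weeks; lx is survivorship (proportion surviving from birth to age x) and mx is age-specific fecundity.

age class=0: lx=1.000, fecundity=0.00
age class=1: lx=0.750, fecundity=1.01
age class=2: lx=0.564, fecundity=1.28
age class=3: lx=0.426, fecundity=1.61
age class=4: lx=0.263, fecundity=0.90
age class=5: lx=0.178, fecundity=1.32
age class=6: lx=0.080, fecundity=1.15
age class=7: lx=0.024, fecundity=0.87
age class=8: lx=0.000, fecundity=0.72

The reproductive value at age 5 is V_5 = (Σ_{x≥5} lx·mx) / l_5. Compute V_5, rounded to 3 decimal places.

lx·mx for x ≥ 5: 0.23496, 0.092, 0.02088, 0 → sum = 0.34784
V_5 = 0.34784 / l_5 = 0.34784 / 0.178 = 1.954157… → 1.954

1.954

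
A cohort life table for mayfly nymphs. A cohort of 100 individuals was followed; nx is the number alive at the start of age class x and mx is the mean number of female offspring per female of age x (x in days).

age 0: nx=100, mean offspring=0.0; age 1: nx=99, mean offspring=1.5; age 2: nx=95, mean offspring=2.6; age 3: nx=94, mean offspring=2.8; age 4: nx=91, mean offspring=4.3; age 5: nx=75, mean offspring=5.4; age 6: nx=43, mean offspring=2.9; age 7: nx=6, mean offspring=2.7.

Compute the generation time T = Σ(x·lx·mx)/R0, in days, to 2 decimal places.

lx = nx/n0 = nx/100: 1, 0.99, 0.95, 0.94, 0.91, 0.75, 0.43, 0.06
lx·mx: 0, 1.485, 2.47, 2.632, 3.913, 4.05, 1.247, 0.162 → R0 = 15.959
x·lx·mx: 0, 1.485, 4.94, 7.896, 15.652, 20.25, 7.482, 1.134 → Σ = 58.839
T = 58.839 / 15.959 = 3.686885… → 3.69

3.69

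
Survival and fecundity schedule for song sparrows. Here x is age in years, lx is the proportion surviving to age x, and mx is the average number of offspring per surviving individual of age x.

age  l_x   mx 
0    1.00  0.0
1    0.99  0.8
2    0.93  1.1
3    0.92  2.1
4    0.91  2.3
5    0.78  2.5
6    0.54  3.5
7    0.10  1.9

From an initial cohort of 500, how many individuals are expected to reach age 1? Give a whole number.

Expected survivors = N0 · l_1 = 500 × 0.99 = 495 → 495

495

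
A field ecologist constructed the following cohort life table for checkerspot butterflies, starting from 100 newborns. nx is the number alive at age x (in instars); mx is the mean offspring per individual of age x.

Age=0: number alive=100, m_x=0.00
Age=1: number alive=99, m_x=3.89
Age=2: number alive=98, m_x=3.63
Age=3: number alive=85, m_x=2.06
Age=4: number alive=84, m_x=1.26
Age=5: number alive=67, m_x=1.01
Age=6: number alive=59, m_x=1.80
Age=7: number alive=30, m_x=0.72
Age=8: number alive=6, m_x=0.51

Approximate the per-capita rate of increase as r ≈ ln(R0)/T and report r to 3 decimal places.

0.955

lx = nx/n0 = nx/100: 1, 0.99, 0.98, 0.85, 0.84, 0.67, 0.59, 0.3, 0.06
R0 = Σ lx·mx = 0 + 3.8511 + 3.5574 + 1.751 + 1.0584 + 0.6767 + 1.062 + 0.216 + 0.0306 = 12.2032
Σ x·lx·mx = 31.9648; T = 31.9648/12.2032 = 2.61938…
r ≈ ln(R0)/T = ln(12.2032)/2.61938… = 0.95507… → 0.955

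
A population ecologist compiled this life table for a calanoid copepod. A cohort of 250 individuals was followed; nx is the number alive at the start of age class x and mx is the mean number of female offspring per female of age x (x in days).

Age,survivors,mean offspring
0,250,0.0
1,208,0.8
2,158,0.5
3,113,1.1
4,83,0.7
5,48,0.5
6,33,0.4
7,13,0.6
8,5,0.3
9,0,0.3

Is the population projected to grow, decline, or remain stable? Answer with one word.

growing

lx = nx/n0 = nx/250: 1, 0.832, 0.632, 0.452, 0.332, 0.192, 0.132, 0.052, 0.02, 0
R0 = Σ lx·mx = 0 + 0.6656 + 0.316 + 0.4972 + 0.2324 + 0.096 + 0.0528 + 0.0312 + 0.006 + 0 = 1.8972
R0 > 1, so the population is growing.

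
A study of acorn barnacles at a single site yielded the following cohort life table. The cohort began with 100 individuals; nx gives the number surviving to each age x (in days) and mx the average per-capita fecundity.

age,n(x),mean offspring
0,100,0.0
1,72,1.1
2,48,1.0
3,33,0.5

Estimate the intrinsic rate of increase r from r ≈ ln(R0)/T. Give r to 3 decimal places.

0.232

lx = nx/n0 = nx/100: 1, 0.72, 0.48, 0.33
R0 = Σ lx·mx = 0 + 0.792 + 0.48 + 0.165 = 1.437
Σ x·lx·mx = 2.247; T = 2.247/1.437 = 1.56367…
r ≈ ln(R0)/T = ln(1.437)/1.56367… = 0.23186… → 0.232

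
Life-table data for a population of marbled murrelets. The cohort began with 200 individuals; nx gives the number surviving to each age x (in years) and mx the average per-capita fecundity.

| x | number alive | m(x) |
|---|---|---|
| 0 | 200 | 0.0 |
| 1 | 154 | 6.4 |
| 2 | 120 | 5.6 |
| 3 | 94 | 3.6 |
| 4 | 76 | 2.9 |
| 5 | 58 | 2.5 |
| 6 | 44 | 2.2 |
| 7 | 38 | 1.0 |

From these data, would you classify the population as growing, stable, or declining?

lx = nx/n0 = nx/200: 1, 0.77, 0.6, 0.47, 0.38, 0.29, 0.22, 0.19
R0 = Σ lx·mx = 0 + 4.928 + 3.36 + 1.692 + 1.102 + 0.725 + 0.484 + 0.19 = 12.481
R0 > 1, so the population is growing.

growing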